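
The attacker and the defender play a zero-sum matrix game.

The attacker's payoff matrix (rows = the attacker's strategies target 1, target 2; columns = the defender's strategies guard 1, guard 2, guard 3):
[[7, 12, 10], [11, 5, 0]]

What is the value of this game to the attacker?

Column guard 2 is strictly dominated by guard 3 for the defender (it gives the attacker more in every row).
The remaining 2×2 game on (target 1, target 2) × (guard 1, guard 3) has no saddle point. Let the attacker play target 1 with probability p; indifference gives 7p + 11(1−p) = 10p, so p = 11/14.
Similarly the defender's optimal q on guard 1 is 5/7, and the value is 7·(5/7) + (10)·(2/7) = 55/7.

55/7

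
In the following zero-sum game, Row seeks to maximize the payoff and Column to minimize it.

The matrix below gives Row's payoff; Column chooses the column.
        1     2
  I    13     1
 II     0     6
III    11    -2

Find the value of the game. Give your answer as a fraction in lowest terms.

Row III is strictly dominated by row I, so Row never plays it.
The remaining 2×2 game on (I, II) × (1, 2) has no saddle point. Let Row play I with probability p; indifference gives 13p = p + 6(1−p), so p = 1/3.
Similarly Column's optimal q on 1 is 5/18, and the value is 13·(5/18) + (1)·(13/18) = 13/3.

13/3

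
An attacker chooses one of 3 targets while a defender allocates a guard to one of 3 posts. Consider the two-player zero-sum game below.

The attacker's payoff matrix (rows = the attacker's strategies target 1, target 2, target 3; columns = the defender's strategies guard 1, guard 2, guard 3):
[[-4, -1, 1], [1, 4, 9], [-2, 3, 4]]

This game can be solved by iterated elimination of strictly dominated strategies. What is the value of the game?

Column guard 3 is strictly dominated by guard 1 for the defender (-4<1, 1<9, -2<4); eliminate guard 3.
Row target 3 is strictly dominated by row target 2 (1>-2, 4>3); eliminate target 3.
Row target 1 is strictly dominated by row target 2 (1>-4, 4>-1); eliminate target 1.
Column guard 2 is strictly dominated by guard 1 for the defender (1<4); eliminate guard 2.
Only (target 2, guard 1) remains, with payoff 1.

1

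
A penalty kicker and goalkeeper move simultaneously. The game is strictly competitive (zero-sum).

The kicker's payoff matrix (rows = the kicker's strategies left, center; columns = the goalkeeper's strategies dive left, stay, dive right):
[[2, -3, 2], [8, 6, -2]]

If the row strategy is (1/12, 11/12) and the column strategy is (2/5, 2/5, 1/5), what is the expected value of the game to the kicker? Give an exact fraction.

Against (2/5, 2/5, 1/5), each row's expected payoff is left: 0; center: 26/5.
Taking the (1/12, 11/12)-weighted average: (1/12)·(0) + (11/12)·(26/5) = 143/30.

143/30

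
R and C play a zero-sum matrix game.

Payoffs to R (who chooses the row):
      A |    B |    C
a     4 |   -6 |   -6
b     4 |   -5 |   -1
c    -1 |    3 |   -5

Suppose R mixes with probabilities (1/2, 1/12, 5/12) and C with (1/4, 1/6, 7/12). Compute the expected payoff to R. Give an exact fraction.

-139/48

Against (1/4, 1/6, 7/12), each row's expected payoff is a: -7/2; b: -5/12; c: -8/3.
Taking the (1/2, 1/12, 5/12)-weighted average: (1/2)·(-7/2) + (1/12)·(-5/12) + (5/12)·(-8/3) = -139/48.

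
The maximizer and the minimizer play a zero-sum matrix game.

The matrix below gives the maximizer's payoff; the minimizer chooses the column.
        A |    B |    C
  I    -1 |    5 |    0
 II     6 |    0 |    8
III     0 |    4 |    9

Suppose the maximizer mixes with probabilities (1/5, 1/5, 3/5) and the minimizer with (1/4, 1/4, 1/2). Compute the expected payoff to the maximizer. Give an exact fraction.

23/5

Against (1/4, 1/4, 1/2), each row's expected payoff is I: 1; II: 11/2; III: 11/2.
Taking the (1/5, 1/5, 3/5)-weighted average: (1/5)·(1) + (1/5)·(11/2) + (3/5)·(11/2) = 23/5.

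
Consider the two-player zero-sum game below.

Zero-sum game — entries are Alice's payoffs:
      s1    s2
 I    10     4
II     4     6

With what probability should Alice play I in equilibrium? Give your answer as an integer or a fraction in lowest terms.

1/4

Row minima are 4 and 4, so Alice's maximin is 4; column maxima are 10 and 6, so Bob's minimax is 6. These differ, so the equilibrium is in mixed strategies.
Let Alice play I with probability p. Bob is indifferent when 10p + 4(1−p) = 4p + 6(1−p), giving p = 1/4.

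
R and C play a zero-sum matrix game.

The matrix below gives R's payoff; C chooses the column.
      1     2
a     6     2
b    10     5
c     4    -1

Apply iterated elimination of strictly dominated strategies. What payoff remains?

Column 1 is strictly dominated by 2 for C (2<6, 5<10, -1<4); eliminate 1.
Row a is strictly dominated by row b (5>2); eliminate a.
Row c is strictly dominated by row b (5>-1); eliminate c.
Only (b, 2) remains, with payoff 5.

5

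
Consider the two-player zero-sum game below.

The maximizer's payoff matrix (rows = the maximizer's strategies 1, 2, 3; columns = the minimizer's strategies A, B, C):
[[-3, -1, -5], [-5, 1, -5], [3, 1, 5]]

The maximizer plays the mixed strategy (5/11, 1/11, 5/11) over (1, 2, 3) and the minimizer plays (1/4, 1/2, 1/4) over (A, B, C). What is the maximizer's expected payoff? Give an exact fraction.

-2/11

Against (1/4, 1/2, 1/4), each row's expected payoff is 1: -5/2; 2: -2; 3: 5/2.
Taking the (5/11, 1/11, 5/11)-weighted average: (5/11)·(-5/2) + (1/11)·(-2) + (5/11)·(5/2) = -2/11.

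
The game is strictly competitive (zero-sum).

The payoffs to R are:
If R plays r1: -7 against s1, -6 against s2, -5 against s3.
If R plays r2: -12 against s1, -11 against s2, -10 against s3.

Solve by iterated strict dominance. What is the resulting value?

Row r2 is strictly dominated by row r1 (-7>-12, -6>-11, -5>-10); eliminate r2.
Column s2 is strictly dominated by s1 for C (-7<-6); eliminate s2.
Column s3 is strictly dominated by s1 for C (-7<-5); eliminate s3.
Only (r1, s1) remains, with payoff -7.

-7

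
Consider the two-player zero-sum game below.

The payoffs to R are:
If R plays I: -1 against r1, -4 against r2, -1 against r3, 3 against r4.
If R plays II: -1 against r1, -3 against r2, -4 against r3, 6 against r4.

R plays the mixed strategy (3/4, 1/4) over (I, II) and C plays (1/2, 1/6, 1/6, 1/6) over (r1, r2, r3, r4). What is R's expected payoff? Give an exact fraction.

Against (1/2, 1/6, 1/6, 1/6), each row's expected payoff is I: -5/6; II: -2/3.
Taking the (3/4, 1/4)-weighted average: (3/4)·(-5/6) + (1/4)·(-2/3) = -19/24.

-19/24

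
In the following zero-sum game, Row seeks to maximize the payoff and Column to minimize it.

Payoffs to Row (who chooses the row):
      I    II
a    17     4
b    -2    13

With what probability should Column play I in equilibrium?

Row minima are 4 and -2, so Row's maximin is 4; column maxima are 17 and 13, so Column's minimax is 13. These differ, so the equilibrium is in mixed strategies.
Let Column play I with probability q. Row is indifferent when 17q + 4(1−q) = −2q + 13(1−q), giving q = 9/28.

9/28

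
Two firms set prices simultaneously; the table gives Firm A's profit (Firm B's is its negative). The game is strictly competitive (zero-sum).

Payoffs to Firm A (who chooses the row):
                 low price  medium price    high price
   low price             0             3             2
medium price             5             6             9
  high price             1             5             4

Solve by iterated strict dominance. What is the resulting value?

Column high price is strictly dominated by low price for Firm B (0<2, 5<9, 1<4); eliminate high price.
Column medium price is strictly dominated by low price for Firm B (0<3, 5<6, 1<5); eliminate medium price.
Row low price is strictly dominated by row medium price (5>0); eliminate low price.
Row high price is strictly dominated by row medium price (5>1); eliminate high price.
Only (medium price, low price) remains, with payoff 5.

5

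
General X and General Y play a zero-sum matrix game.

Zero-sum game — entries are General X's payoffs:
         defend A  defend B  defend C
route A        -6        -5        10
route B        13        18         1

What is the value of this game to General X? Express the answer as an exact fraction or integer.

34/7

Column defend B is strictly dominated by defend A for General Y (it gives General X more in every row).
The remaining 2×2 game on (route A, route B) × (defend A, defend C) has no saddle point. Let General X play route A with probability p; indifference gives −6p + 13(1−p) = 10p + (1−p), so p = 3/7.
Similarly General Y's optimal q on defend A is 9/28, and the value is -6·(9/28) + (10)·(19/28) = 34/7.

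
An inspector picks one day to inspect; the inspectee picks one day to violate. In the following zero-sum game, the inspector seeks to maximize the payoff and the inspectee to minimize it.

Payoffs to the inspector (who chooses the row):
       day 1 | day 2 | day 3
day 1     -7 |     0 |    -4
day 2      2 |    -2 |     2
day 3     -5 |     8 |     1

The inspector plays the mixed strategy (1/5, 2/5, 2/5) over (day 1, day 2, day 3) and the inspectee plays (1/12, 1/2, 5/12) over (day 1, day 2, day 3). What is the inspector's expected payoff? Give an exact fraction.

23/20

Against (1/12, 1/2, 5/12), each row's expected payoff is day 1: -9/4; day 2: 0; day 3: 4.
Taking the (1/5, 2/5, 2/5)-weighted average: (1/5)·(-9/4) + (2/5)·(0) + (2/5)·(4) = 23/20.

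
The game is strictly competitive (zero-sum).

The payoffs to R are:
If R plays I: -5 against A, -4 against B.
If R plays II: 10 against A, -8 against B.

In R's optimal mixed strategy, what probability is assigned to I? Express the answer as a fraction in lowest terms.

18/19

Row minima are -5 and -8, so R's maximin is -5; column maxima are 10 and -4, so C's minimax is -4. These differ, so the equilibrium is in mixed strategies.
Let R play I with probability p. C is indifferent when −5p + 10(1−p) = −4p − 8(1−p), giving p = 18/19.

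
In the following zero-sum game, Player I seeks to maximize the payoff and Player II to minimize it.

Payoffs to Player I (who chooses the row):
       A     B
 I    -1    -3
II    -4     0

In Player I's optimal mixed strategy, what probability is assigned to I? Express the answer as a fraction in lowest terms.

Row minima are -3 and -4, so Player I's maximin is -3; column maxima are -1 and 0, so Player II's minimax is -1. These differ, so the equilibrium is in mixed strategies.
Let Player I play I with probability p. Player II is indifferent when −p − 4(1−p) = −3p, giving p = 2/3.

2/3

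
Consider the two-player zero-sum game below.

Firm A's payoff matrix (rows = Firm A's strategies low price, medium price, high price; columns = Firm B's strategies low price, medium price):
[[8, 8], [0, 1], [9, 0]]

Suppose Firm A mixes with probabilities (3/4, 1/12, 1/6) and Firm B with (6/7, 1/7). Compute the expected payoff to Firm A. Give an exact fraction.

613/84

Against (6/7, 1/7), each row's expected payoff is low price: 8; medium price: 1/7; high price: 54/7.
Taking the (3/4, 1/12, 1/6)-weighted average: (3/4)·(8) + (1/12)·(1/7) + (1/6)·(54/7) = 613/84.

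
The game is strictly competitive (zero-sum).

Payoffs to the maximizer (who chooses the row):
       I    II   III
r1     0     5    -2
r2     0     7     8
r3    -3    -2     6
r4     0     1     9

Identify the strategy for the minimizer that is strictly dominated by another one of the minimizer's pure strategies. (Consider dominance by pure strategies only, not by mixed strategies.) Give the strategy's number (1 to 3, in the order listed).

2

The minimizer prefers columns that give the maximizer less. Compare II with I: 0 < 5, 0 < 7, -3 < -2, 0 < 1.
So I strictly dominates II for the minimizer; II is strictly dominated.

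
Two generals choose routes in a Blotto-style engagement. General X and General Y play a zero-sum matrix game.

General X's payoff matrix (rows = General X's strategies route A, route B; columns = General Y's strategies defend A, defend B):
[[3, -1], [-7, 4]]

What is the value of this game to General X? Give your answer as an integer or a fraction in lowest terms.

1/3

Row minima are -1 and -7, so General X's maximin is -1; column maxima are 3 and 4, so General Y's minimax is 3. These differ, so the equilibrium is in mixed strategies.
Let General X play route A with probability p. General Y is indifferent when 3p − 7(1−p) = −p + 4(1−p), giving p = 11/15.
Let General Y play defend A with probability q. General X is indifferent when 3q − (1−q) = −7q + 4(1−q), giving q = 1/3.
The value is 3·(1/3) + (-1)·(2/3) = 1/3.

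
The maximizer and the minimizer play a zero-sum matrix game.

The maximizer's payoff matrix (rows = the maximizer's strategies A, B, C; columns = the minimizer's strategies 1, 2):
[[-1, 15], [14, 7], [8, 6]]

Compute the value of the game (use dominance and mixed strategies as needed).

217/23

Row C is strictly dominated by row B, so the maximizer never plays it.
The remaining 2×2 game on (A, B) × (1, 2) has no saddle point. Let the maximizer play A with probability p; indifference gives −p + 14(1−p) = 15p + 7(1−p), so p = 7/23.
Similarly the minimizer's optimal q on 1 is 8/23, and the value is -1·(8/23) + (15)·(15/23) = 217/23.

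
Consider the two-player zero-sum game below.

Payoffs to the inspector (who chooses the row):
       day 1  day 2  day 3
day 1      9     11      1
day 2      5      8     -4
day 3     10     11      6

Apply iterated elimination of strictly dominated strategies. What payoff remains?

Row day 2 is strictly dominated by row day 1 (9>5, 11>8, 1>-4); eliminate day 2.
Column day 1 is strictly dominated by day 3 for the inspectee (1<9, 6<10); eliminate day 1.
Column day 2 is strictly dominated by day 3 for the inspectee (1<11, 6<11); eliminate day 2.
Row day 1 is strictly dominated by row day 3 (6>1); eliminate day 1.
Only (day 3, day 3) remains, with payoff 6.

6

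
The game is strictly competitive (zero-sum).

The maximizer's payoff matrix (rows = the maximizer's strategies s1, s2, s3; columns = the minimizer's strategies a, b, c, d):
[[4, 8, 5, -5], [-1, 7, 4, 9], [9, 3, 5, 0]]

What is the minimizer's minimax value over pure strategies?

5

The worst case (largest entry) in each column is a: 9, b: 8, c: 5, d: 9.
The best (smallest) of these is 5.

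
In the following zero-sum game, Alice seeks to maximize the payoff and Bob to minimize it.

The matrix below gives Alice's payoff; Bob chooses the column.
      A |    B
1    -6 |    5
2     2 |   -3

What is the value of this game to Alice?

-1/2

Row minima are -6 and -3, so Alice's maximin is -3; column maxima are 2 and 5, so Bob's minimax is 2. These differ, so the equilibrium is in mixed strategies.
Let Alice play 1 with probability p. Bob is indifferent when −6p + 2(1−p) = 5p − 3(1−p), giving p = 5/16.
Let Bob play A with probability q. Alice is indifferent when −6q + 5(1−q) = 2q − 3(1−q), giving q = 1/2.
The value is -6·(1/2) + (5)·(1/2) = -1/2.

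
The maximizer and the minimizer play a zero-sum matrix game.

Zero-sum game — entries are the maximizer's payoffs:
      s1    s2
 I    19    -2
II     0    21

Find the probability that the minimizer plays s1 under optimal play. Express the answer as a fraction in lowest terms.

23/42

Row minima are -2 and 0, so the maximizer's maximin is 0; column maxima are 19 and 21, so the minimizer's minimax is 19. These differ, so the equilibrium is in mixed strategies.
Let the minimizer play s1 with probability q. The maximizer is indifferent when 19q − 2(1−q) = 21(1−q), giving q = 23/42.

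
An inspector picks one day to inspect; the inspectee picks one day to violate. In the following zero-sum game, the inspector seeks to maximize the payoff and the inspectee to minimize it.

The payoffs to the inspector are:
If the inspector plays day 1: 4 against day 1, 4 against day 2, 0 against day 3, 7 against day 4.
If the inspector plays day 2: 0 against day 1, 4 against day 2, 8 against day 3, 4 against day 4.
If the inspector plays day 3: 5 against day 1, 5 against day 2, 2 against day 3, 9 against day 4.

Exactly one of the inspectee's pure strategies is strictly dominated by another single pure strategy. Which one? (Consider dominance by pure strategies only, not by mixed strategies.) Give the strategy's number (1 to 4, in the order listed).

4

The inspectee prefers columns that give the inspector less. Compare day 4 with day 1: 4 < 7, 0 < 4, 5 < 9.
So day 1 strictly dominates day 4 for the inspectee; day 4 is strictly dominated.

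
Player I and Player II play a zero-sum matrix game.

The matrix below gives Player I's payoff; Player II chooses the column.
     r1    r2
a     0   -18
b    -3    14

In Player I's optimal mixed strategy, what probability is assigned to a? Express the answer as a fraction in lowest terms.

17/35

Row minima are -18 and -3, so Player I's maximin is -3; column maxima are 0 and 14, so Player II's minimax is 0. These differ, so the equilibrium is in mixed strategies.
Let Player I play a with probability p. Player II is indifferent when −3(1−p) = −18p + 14(1−p), giving p = 17/35.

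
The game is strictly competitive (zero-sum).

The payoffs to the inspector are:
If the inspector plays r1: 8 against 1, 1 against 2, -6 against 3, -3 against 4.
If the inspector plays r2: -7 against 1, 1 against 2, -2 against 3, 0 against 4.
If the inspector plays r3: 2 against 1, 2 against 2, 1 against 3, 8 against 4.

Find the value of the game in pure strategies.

1

Row minima: -6, -7, 1 → the inspector's maximin is 1.
Column maxima: 8, 2, 1, 8 → the inspectee's minimax is 1.
They coincide at (r3, 3), so the value is 1.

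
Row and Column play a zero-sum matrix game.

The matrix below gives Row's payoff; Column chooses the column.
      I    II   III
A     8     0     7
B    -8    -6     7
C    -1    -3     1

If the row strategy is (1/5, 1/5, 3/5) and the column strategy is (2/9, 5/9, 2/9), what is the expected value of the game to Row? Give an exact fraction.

Against (2/9, 5/9, 2/9), each row's expected payoff is A: 10/3; B: -32/9; C: -5/3.
Taking the (1/5, 1/5, 3/5)-weighted average: (1/5)·(10/3) + (1/5)·(-32/9) + (3/5)·(-5/3) = -47/45.

-47/45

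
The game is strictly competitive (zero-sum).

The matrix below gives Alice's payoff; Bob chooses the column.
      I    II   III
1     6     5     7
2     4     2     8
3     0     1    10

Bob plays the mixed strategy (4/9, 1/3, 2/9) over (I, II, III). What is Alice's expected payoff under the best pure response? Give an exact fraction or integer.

53/9

1: (6)·(4/9) + (5)·(1/3) + (7)·(2/9) = 53/9.
2: (4)·(4/9) + (2)·(1/3) + (8)·(2/9) = 38/9.
3: (0)·(4/9) + (1)·(1/3) + (10)·(2/9) = 23/9.
The best pure response is 1 with expected payoff 53/9.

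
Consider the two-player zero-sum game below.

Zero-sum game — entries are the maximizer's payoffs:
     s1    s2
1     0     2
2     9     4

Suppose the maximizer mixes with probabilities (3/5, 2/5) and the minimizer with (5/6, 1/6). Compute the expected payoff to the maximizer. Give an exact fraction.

Against (5/6, 1/6), each row's expected payoff is 1: 1/3; 2: 49/6.
Taking the (3/5, 2/5)-weighted average: (3/5)·(1/3) + (2/5)·(49/6) = 52/15.

52/15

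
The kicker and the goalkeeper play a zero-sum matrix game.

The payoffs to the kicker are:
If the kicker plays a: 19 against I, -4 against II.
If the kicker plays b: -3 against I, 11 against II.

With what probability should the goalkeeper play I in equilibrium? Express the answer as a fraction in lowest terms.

Row minima are -4 and -3, so the kicker's maximin is -3; column maxima are 19 and 11, so the goalkeeper's minimax is 11. These differ, so the equilibrium is in mixed strategies.
Let the goalkeeper play I with probability q. The kicker is indifferent when 19q − 4(1−q) = −3q + 11(1−q), giving q = 15/37.

15/37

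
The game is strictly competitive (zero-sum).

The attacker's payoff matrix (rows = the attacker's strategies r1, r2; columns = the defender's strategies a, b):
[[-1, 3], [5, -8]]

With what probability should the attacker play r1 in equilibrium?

Row minima are -1 and -8, so the attacker's maximin is -1; column maxima are 5 and 3, so the defender's minimax is 3. These differ, so the equilibrium is in mixed strategies.
Let the attacker play r1 with probability p. The defender is indifferent when −p + 5(1−p) = 3p − 8(1−p), giving p = 13/17.

13/17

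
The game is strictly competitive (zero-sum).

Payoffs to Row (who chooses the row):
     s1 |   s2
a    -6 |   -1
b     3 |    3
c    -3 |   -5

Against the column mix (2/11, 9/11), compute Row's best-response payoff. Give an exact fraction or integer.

3

a: (-6)·(2/11) + (-1)·(9/11) = -21/11.
b: (3)·(2/11) + (3)·(9/11) = 3.
c: (-3)·(2/11) + (-5)·(9/11) = -51/11.
The best pure response is b with expected payoff 3.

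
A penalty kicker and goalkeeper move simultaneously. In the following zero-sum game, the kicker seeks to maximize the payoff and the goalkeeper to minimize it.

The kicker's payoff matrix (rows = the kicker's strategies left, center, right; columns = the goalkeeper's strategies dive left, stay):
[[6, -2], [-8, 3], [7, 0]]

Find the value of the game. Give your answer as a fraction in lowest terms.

7/6

Row left is strictly dominated by row right, so the kicker never plays it.
The remaining 2×2 game on (center, right) × (dive left, stay) has no saddle point. Let the kicker play center with probability p; indifference gives −8p + 7(1−p) = 3p, so p = 7/18.
Similarly the goalkeeper's optimal q on dive left is 1/6, and the value is -8·(1/6) + (3)·(5/6) = 7/6.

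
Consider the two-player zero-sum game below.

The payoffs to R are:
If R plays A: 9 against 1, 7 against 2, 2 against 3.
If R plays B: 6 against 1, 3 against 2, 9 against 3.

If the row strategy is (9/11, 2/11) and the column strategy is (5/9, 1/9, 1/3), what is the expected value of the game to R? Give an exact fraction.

214/33

Against (5/9, 1/9, 1/3), each row's expected payoff is A: 58/9; B: 20/3.
Taking the (9/11, 2/11)-weighted average: (9/11)·(58/9) + (2/11)·(20/3) = 214/33.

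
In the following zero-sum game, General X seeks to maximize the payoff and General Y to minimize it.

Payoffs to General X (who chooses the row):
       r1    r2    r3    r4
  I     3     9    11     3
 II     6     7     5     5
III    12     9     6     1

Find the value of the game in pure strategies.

5

Row minima: 3, 5, 1 → General X's maximin is 5.
Column maxima: 12, 9, 11, 5 → General Y's minimax is 5.
They coincide at (II, r4), so the value is 5.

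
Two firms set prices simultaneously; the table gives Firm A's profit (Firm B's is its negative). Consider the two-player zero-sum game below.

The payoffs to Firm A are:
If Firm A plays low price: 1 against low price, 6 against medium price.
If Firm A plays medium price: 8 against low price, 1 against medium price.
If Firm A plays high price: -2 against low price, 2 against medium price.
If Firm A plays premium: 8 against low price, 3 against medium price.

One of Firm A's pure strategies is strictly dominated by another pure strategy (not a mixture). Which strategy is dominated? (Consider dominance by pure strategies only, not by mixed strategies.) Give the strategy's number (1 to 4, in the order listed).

Compare high price with low price: 1 > -2, 6 > 2.
So low price strictly dominates high price for Firm A; high price is strictly dominated.

3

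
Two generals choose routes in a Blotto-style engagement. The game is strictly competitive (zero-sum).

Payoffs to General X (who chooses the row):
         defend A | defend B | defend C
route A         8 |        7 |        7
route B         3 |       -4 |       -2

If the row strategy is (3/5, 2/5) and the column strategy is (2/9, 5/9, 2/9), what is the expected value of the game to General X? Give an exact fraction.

Against (2/9, 5/9, 2/9), each row's expected payoff is route A: 65/9; route B: -2.
Taking the (3/5, 2/5)-weighted average: (3/5)·(65/9) + (2/5)·(-2) = 53/15.

53/15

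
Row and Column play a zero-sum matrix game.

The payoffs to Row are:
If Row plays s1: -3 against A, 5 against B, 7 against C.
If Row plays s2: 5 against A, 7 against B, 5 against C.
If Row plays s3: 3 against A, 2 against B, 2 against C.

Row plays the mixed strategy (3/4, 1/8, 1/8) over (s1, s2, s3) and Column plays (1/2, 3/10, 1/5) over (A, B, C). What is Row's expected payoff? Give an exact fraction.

33/16

Against (1/2, 3/10, 1/5), each row's expected payoff is s1: 7/5; s2: 28/5; s3: 5/2.
Taking the (3/4, 1/8, 1/8)-weighted average: (3/4)·(7/5) + (1/8)·(28/5) + (1/8)·(5/2) = 33/16.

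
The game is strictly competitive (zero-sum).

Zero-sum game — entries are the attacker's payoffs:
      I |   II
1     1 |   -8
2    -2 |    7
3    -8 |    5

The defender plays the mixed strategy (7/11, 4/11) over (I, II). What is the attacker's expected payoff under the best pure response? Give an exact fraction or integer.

1: (1)·(7/11) + (-8)·(4/11) = -25/11.
2: (-2)·(7/11) + (7)·(4/11) = 14/11.
3: (-8)·(7/11) + (5)·(4/11) = -36/11.
The best pure response is 2 with expected payoff 14/11.

14/11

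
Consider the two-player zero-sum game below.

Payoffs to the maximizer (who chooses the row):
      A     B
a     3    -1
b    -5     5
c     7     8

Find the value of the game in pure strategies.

Row minima: -1, -5, 7 → the maximizer's maximin is 7.
Column maxima: 7, 8 → the minimizer's minimax is 7.
They coincide at (c, A), so the value is 7.

7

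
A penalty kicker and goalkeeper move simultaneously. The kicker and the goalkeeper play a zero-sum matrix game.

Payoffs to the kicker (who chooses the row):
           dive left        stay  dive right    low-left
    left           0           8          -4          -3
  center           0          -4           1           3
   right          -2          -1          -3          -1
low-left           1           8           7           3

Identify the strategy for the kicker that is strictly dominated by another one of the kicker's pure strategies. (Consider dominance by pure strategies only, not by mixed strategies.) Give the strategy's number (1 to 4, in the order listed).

3

Compare right with low-left: 1 > -2, 8 > -1, 7 > -3, 3 > -1.
So low-left strictly dominates right for the kicker; right is strictly dominated.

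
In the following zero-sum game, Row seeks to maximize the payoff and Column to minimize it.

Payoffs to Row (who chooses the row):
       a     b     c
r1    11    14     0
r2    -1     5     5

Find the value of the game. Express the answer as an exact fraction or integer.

55/17

Column b is strictly dominated by a for Column (it gives Row more in every row).
The remaining 2×2 game on (r1, r2) × (a, c) has no saddle point. Let Row play r1 with probability p; indifference gives 11p − (1−p) = 5(1−p), so p = 6/17.
Similarly Column's optimal q on a is 5/17, and the value is 11·(5/17) + (0)·(12/17) = 55/17.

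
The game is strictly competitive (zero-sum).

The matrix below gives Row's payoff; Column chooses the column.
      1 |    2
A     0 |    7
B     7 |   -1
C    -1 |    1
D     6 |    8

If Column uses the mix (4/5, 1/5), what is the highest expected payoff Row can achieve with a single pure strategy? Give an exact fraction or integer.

A: (0)·(4/5) + (7)·(1/5) = 7/5.
B: (7)·(4/5) + (-1)·(1/5) = 27/5.
C: (-1)·(4/5) + (1)·(1/5) = -3/5.
D: (6)·(4/5) + (8)·(1/5) = 32/5.
The best pure response is D with expected payoff 32/5.

32/5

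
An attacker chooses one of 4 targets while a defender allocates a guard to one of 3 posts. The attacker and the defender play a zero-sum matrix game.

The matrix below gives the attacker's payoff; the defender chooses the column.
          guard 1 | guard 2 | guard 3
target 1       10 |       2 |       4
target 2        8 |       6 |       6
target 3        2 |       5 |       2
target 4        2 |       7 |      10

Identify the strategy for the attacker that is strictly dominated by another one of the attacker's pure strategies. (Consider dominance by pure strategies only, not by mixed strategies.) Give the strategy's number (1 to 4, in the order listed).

Compare target 3 with target 2: 8 > 2, 6 > 5, 6 > 2.
So target 2 strictly dominates target 3 for the attacker; target 3 is strictly dominated.

3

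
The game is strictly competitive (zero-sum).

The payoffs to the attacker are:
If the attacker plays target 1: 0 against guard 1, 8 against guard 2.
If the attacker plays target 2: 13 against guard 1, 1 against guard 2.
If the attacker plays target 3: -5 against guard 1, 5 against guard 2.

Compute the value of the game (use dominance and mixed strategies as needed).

Row target 3 is strictly dominated by row target 1, so the attacker never plays it.
The remaining 2×2 game on (target 1, target 2) × (guard 1, guard 2) has no saddle point. Let the attacker play target 1 with probability p; indifference gives 13(1−p) = 8p + (1−p), so p = 3/5.
Similarly the defender's optimal q on guard 1 is 7/20, and the value is 0·(7/20) + (8)·(13/20) = 26/5.

26/5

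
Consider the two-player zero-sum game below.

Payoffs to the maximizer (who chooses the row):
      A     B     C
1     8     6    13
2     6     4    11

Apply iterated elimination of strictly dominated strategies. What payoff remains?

6

Column A is strictly dominated by B for the minimizer (6<8, 4<6); eliminate A.
Column C is strictly dominated by B for the minimizer (6<13, 4<11); eliminate C.
Row 2 is strictly dominated by row 1 (6>4); eliminate 2.
Only (1, B) remains, with payoff 6.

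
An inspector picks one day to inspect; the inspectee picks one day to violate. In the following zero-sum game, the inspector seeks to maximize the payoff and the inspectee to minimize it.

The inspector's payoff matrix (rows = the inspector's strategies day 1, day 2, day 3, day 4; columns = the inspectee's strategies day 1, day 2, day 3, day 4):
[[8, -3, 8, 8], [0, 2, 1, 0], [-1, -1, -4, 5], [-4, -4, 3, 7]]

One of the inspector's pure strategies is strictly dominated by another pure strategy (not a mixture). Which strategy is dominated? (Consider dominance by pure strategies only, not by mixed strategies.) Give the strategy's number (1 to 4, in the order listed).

4

Compare day 4 with day 1: 8 > -4, -3 > -4, 8 > 3, 8 > 7.
So day 1 strictly dominates day 4 for the inspector; day 4 is strictly dominated.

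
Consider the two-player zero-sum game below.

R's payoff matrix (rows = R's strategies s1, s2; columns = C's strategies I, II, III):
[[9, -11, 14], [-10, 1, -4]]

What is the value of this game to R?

-101/31

Column III is strictly dominated by I for C (it gives R more in every row).
The remaining 2×2 game on (s1, s2) × (I, II) has no saddle point. Let R play s1 with probability p; indifference gives 9p − 10(1−p) = −11p + (1−p), so p = 11/31.
Similarly C's optimal q on I is 12/31, and the value is 9·(12/31) + (-11)·(19/31) = -101/31.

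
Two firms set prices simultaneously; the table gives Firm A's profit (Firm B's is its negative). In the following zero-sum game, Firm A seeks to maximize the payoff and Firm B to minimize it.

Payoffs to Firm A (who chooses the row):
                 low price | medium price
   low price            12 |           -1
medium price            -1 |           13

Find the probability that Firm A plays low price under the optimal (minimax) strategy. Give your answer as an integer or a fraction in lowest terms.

14/27

Row minima are -1 and -1, so Firm A's maximin is -1; column maxima are 12 and 13, so Firm B's minimax is 12. These differ, so the equilibrium is in mixed strategies.
Let Firm A play low price with probability p. Firm B is indifferent when 12p − (1−p) = −p + 13(1−p), giving p = 14/27.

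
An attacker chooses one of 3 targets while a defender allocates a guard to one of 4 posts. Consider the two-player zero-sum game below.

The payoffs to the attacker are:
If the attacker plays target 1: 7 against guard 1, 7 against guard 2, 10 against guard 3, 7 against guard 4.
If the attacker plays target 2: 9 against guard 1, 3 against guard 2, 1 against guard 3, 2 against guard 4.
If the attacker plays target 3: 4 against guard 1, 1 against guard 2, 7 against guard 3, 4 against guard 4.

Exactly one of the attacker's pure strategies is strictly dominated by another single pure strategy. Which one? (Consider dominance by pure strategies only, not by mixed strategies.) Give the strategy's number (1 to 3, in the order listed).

Compare target 3 with target 1: 7 > 4, 7 > 1, 10 > 7, 7 > 4.
So target 1 strictly dominates target 3 for the attacker; target 3 is strictly dominated.

3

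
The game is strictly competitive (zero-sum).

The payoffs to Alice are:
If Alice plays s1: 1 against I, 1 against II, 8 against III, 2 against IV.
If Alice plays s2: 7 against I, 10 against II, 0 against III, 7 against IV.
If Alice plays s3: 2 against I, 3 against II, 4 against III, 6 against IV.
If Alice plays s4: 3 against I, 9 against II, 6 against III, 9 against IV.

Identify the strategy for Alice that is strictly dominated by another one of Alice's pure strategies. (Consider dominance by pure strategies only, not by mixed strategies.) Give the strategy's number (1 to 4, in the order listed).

3

Compare s3 with s4: 3 > 2, 9 > 3, 6 > 4, 9 > 6.
So s4 strictly dominates s3 for Alice; s3 is strictly dominated.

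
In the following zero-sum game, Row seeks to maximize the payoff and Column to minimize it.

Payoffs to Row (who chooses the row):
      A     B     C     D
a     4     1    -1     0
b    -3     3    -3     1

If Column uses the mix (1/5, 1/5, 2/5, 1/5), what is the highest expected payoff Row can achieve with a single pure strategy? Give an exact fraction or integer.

a: (4)·(1/5) + (1)·(1/5) + (-1)·(2/5) + (0)·(1/5) = 3/5.
b: (-3)·(1/5) + (3)·(1/5) + (-3)·(2/5) + (1)·(1/5) = -1.
The best pure response is a with expected payoff 3/5.

3/5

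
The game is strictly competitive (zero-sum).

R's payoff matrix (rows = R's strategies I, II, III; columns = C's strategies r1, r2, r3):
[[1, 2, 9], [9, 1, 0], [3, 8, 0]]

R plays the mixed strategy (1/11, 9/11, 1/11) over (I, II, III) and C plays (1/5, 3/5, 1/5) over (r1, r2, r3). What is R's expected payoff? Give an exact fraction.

151/55

Against (1/5, 3/5, 1/5), each row's expected payoff is I: 16/5; II: 12/5; III: 27/5.
Taking the (1/11, 9/11, 1/11)-weighted average: (1/11)·(16/5) + (9/11)·(12/5) + (1/11)·(27/5) = 151/55.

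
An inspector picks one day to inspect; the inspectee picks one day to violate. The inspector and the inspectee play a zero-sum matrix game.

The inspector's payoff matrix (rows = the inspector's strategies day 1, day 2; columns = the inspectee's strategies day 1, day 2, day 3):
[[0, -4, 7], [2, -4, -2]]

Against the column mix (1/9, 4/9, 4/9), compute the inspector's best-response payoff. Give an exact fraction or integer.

day 1: (0)·(1/9) + (-4)·(4/9) + (7)·(4/9) = 4/3.
day 2: (2)·(1/9) + (-4)·(4/9) + (-2)·(4/9) = -22/9.
The best pure response is day 1 with expected payoff 4/3.

4/3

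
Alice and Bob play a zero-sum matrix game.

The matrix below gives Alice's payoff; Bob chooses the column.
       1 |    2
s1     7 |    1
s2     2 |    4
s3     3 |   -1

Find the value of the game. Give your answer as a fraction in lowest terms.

13/4

Row s3 is strictly dominated by row s1, so Alice never plays it.
The remaining 2×2 game on (s1, s2) × (1, 2) has no saddle point. Let Alice play s1 with probability p; indifference gives 7p + 2(1−p) = p + 4(1−p), so p = 1/4.
Similarly Bob's optimal q on 1 is 3/8, and the value is 7·(3/8) + (1)·(5/8) = 13/4.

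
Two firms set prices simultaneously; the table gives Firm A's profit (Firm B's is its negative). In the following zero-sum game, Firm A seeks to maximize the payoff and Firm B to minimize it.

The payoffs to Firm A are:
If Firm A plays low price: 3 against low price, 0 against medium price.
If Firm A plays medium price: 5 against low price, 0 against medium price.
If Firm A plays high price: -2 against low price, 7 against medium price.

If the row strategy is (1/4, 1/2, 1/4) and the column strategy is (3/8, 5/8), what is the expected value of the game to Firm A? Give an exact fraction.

Against (3/8, 5/8), each row's expected payoff is low price: 9/8; medium price: 15/8; high price: 29/8.
Taking the (1/4, 1/2, 1/4)-weighted average: (1/4)·(9/8) + (1/2)·(15/8) + (1/4)·(29/8) = 17/8.

17/8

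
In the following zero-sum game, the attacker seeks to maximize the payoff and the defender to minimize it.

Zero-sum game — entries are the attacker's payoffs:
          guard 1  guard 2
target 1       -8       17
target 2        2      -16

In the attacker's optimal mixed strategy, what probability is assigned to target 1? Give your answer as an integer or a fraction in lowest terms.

18/43

Row minima are -8 and -16, so the attacker's maximin is -8; column maxima are 2 and 17, so the defender's minimax is 2. These differ, so the equilibrium is in mixed strategies.
Let the attacker play target 1 with probability p. The defender is indifferent when −8p + 2(1−p) = 17p − 16(1−p), giving p = 18/43.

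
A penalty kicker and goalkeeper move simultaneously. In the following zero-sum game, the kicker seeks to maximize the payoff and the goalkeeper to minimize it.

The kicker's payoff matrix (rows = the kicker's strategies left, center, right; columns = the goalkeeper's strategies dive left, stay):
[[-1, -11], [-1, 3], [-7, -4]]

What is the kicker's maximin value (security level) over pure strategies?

The worst-case payoff for each row is left: -11, center: -1, right: -7.
The best of these is -1.

-1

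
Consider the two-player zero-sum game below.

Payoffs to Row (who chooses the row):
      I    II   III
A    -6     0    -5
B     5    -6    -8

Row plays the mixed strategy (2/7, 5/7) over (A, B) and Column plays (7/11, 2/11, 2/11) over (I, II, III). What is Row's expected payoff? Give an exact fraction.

-69/77

Against (7/11, 2/11, 2/11), each row's expected payoff is A: -52/11; B: 7/11.
Taking the (2/7, 5/7)-weighted average: (2/7)·(-52/11) + (5/7)·(7/11) = -69/77.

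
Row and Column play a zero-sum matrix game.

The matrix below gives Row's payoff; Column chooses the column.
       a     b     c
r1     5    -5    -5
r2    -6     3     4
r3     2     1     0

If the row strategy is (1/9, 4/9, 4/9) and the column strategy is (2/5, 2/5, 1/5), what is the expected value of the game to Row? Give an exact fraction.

11/45

Against (2/5, 2/5, 1/5), each row's expected payoff is r1: -1; r2: -2/5; r3: 6/5.
Taking the (1/9, 4/9, 4/9)-weighted average: (1/9)·(-1) + (4/9)·(-2/5) + (4/9)·(6/5) = 11/45.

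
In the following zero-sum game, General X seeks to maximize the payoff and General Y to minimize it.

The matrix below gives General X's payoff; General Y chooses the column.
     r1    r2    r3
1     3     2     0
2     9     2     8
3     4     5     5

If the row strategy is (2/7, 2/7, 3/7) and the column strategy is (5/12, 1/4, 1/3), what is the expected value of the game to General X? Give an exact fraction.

373/84

Against (5/12, 1/4, 1/3), each row's expected payoff is 1: 7/4; 2: 83/12; 3: 55/12.
Taking the (2/7, 2/7, 3/7)-weighted average: (2/7)·(7/4) + (2/7)·(83/12) + (3/7)·(55/12) = 373/84.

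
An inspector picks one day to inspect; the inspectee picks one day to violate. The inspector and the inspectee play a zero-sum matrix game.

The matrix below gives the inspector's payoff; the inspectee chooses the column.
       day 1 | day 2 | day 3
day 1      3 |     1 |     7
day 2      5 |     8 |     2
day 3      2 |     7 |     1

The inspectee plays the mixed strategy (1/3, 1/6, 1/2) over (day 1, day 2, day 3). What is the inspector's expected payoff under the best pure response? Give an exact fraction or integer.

day 1: (3)·(1/3) + (1)·(1/6) + (7)·(1/2) = 14/3.
day 2: (5)·(1/3) + (8)·(1/6) + (2)·(1/2) = 4.
day 3: (2)·(1/3) + (7)·(1/6) + (1)·(1/2) = 7/3.
The best pure response is day 1 with expected payoff 14/3.

14/3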